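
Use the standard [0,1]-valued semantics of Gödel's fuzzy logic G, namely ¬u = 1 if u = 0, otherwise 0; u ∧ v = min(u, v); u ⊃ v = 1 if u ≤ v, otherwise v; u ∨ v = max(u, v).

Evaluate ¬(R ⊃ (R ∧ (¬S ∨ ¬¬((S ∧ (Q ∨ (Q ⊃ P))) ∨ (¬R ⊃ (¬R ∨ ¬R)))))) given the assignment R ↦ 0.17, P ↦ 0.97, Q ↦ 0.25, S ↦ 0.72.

0.00

¬S: Gödel ¬ of 0.72 = 0 (operand ≠ 0)
(Q ⊃ P): 0.25 ≤ 0.97, so result = 1
(Q ∨ (Q ⊃ P)) = max(0.25, 1) = 1
(S ∧ (Q ∨ (Q ⊃ P))) = min(0.72, 1) = 0.72
¬R: Gödel ¬ of 0.17 = 0 (operand ≠ 0)
¬R: Gödel ¬ of 0.17 = 0 (operand ≠ 0)
¬R: Gödel ¬ of 0.17 = 0 (operand ≠ 0)
(¬R ∨ ¬R) = max(0, 0) = 0
(¬R ⊃ (¬R ∨ ¬R)): 0 ≤ 0, so result = 1
((S ∧ (Q ∨ (Q ⊃ P))) ∨ (¬R ⊃ (¬R ∨ ¬R))) = max(0.72, 1) = 1
¬((S ∧ (Q ∨ (Q ⊃ P))) ∨ (¬R ⊃ (¬R ∨ ¬R))): Gödel ¬ of 1 = 0 (operand ≠ 0)
¬¬((S ∧ (Q ∨ (Q ⊃ P))) ∨ (¬R ⊃ (¬R ∨ ¬R))): Gödel ¬ of 0 = 1 (operand is 0)
(¬S ∨ ¬¬((S ∧ (Q ∨ (Q ⊃ P))) ∨ (¬R ⊃ (¬R ∨ ¬R)))) = max(0, 1) = 1
(R ∧ (¬S ∨ ¬¬((S ∧ (Q ∨ (Q ⊃ P))) ∨ (¬R ⊃ (¬R ∨ ¬R))))) = min(0.17, 1) = 0.17
(R ⊃ (R ∧ (¬S ∨ ¬¬((S ∧ (Q ∨ (Q ⊃ P))) ∨ (¬R ⊃ (¬R ∨ ¬R)))))): 0.17 ≤ 0.17, so result = 1
¬(R ⊃ (R ∧ (¬S ∨ ¬¬((S ∧ (Q ∨ (Q ⊃ P))) ∨ (¬R ⊃ (¬R ∨ ¬R)))))): Gödel ¬ of 1 = 0 (operand ≠ 0)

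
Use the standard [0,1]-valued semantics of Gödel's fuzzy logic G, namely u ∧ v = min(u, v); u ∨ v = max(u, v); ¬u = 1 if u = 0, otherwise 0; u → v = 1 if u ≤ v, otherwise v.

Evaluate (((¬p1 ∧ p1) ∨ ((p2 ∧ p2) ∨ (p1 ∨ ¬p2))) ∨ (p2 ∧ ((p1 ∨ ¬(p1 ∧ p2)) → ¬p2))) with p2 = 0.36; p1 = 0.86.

¬p1: Gödel ¬ of 0.86 = 0 (operand ≠ 0)
(¬p1 ∧ p1) = min(0, 0.86) = 0
(p2 ∧ p2) = min(0.36, 0.36) = 0.36
¬p2: Gödel ¬ of 0.36 = 0 (operand ≠ 0)
(p1 ∨ ¬p2) = max(0.86, 0) = 0.86
((p2 ∧ p2) ∨ (p1 ∨ ¬p2)) = max(0.36, 0.86) = 0.86
((¬p1 ∧ p1) ∨ ((p2 ∧ p2) ∨ (p1 ∨ ¬p2))) = max(0, 0.86) = 0.86
(p1 ∧ p2) = min(0.86, 0.36) = 0.36
¬(p1 ∧ p2): Gödel ¬ of 0.36 = 0 (operand ≠ 0)
(p1 ∨ ¬(p1 ∧ p2)) = max(0.86, 0) = 0.86
¬p2: Gödel ¬ of 0.36 = 0 (operand ≠ 0)
((p1 ∨ ¬(p1 ∧ p2)) → ¬p2): 0.86 > 0, so result = 0
(p2 ∧ ((p1 ∨ ¬(p1 ∧ p2)) → ¬p2)) = min(0.36, 0) = 0
(((¬p1 ∧ p1) ∨ ((p2 ∧ p2) ∨ (p1 ∨ ¬p2))) ∨ (p2 ∧ ((p1 ∨ ¬(p1 ∧ p2)) → ¬p2))) = max(0.86, 0) = 0.86

0.86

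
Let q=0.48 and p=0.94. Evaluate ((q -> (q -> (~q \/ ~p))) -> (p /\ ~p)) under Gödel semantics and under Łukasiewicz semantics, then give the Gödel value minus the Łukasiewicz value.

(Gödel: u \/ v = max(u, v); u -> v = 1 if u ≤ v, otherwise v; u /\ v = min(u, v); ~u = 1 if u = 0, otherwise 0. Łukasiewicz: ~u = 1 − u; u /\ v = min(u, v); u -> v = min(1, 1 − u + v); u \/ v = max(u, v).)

0.94

Gödel evaluation:
  ~q: Gödel ¬ of 0.48 = 0 (operand ≠ 0)
  ~p: Gödel ¬ of 0.94 = 0 (operand ≠ 0)
  (~q \/ ~p) = max(0, 0) = 0
  (q -> (~q \/ ~p)): 0.48 > 0, so result = 0
  (q -> (q -> (~q \/ ~p))): 0.48 > 0, so result = 0
  ~p: Gödel ¬ of 0.94 = 0 (operand ≠ 0)
  (p /\ ~p) = min(0.94, 0) = 0
  ((q -> (q -> (~q \/ ~p))) -> (p /\ ~p)): 0 ≤ 0, so result = 1
  Gödel value = 1
Łukasiewicz evaluation:
  ~q: Łukasiewicz ¬ gives 1 − 0.48 = 0.52
  ~p: Łukasiewicz ¬ gives 1 − 0.94 = 0.06
  (~q \/ ~p) = max(0.52, 0.06) = 0.52
  (q -> (~q \/ ~p)): min(1, 1 − 0.48 + 0.52) = 1
  (q -> (q -> (~q \/ ~p))): min(1, 1 − 0.48 + 1) = 1
  ~p: Łukasiewicz ¬ gives 1 − 0.94 = 0.06
  (p /\ ~p) = min(0.94, 0.06) = 0.06
  ((q -> (q -> (~q \/ ~p))) -> (p /\ ~p)): min(1, 1 − 1 + 0.06) = 0.06
  Łukasiewicz value = 0.06
Difference: 1 − 0.06 = 0.94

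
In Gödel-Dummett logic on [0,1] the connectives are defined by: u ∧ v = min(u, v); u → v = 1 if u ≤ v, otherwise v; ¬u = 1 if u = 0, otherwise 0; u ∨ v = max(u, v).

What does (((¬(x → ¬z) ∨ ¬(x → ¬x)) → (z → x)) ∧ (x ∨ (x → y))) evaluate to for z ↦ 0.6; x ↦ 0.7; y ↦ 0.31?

0.70

¬z: Gödel ¬ of 0.6 = 0 (operand ≠ 0)
(x → ¬z): 0.7 > 0, so result = 0
¬(x → ¬z): Gödel ¬ of 0 = 1 (operand is 0)
¬x: Gödel ¬ of 0.7 = 0 (operand ≠ 0)
(x → ¬x): 0.7 > 0, so result = 0
¬(x → ¬x): Gödel ¬ of 0 = 1 (operand is 0)
(¬(x → ¬z) ∨ ¬(x → ¬x)) = max(1, 1) = 1
(z → x): 0.6 ≤ 0.7, so result = 1
((¬(x → ¬z) ∨ ¬(x → ¬x)) → (z → x)): 1 ≤ 1, so result = 1
(x → y): 0.7 > 0.31, so result = 0.31
(x ∨ (x → y)) = max(0.7, 0.31) = 0.7
(((¬(x → ¬z) ∨ ¬(x → ¬x)) → (z → x)) ∧ (x ∨ (x → y))) = min(1, 0.7) = 0.7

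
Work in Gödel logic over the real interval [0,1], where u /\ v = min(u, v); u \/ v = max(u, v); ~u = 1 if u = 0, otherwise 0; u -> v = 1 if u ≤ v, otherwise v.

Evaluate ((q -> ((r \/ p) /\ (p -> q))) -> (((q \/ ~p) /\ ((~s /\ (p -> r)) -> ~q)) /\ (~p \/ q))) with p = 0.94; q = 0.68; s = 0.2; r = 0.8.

(r \/ p) = max(0.8, 0.94) = 0.94
(p -> q): 0.94 > 0.68, so result = 0.68
((r \/ p) /\ (p -> q)) = min(0.94, 0.68) = 0.68
(q -> ((r \/ p) /\ (p -> q))): 0.68 ≤ 0.68, so result = 1
~p: Gödel ¬ of 0.94 = 0 (operand ≠ 0)
(q \/ ~p) = max(0.68, 0) = 0.68
~s: Gödel ¬ of 0.2 = 0 (operand ≠ 0)
(p -> r): 0.94 > 0.8, so result = 0.8
(~s /\ (p -> r)) = min(0, 0.8) = 0
~q: Gödel ¬ of 0.68 = 0 (operand ≠ 0)
((~s /\ (p -> r)) -> ~q): 0 ≤ 0, so result = 1
((q \/ ~p) /\ ((~s /\ (p -> r)) -> ~q)) = min(0.68, 1) = 0.68
~p: Gödel ¬ of 0.94 = 0 (operand ≠ 0)
(~p \/ q) = max(0, 0.68) = 0.68
(((q \/ ~p) /\ ((~s /\ (p -> r)) -> ~q)) /\ (~p \/ q)) = min(0.68, 0.68) = 0.68
((q -> ((r \/ p) /\ (p -> q))) -> (((q \/ ~p) /\ ((~s /\ (p -> r)) -> ~q)) /\ (~p \/ q))): 1 > 0.68, so result = 0.68

0.68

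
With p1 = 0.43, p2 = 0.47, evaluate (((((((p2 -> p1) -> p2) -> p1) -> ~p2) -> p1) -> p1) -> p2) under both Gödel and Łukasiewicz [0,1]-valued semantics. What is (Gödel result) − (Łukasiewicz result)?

Gödel evaluation:
  (p2 -> p1): 0.47 > 0.43, so result = 0.43
  ((p2 -> p1) -> p2): 0.43 ≤ 0.47, so result = 1
  (((p2 -> p1) -> p2) -> p1): 1 > 0.43, so result = 0.43
  ~p2: Gödel ¬ of 0.47 = 0 (operand ≠ 0)
  ((((p2 -> p1) -> p2) -> p1) -> ~p2): 0.43 > 0, so result = 0
  (((((p2 -> p1) -> p2) -> p1) -> ~p2) -> p1): 0 ≤ 0.43, so result = 1
  ((((((p2 -> p1) -> p2) -> p1) -> ~p2) -> p1) -> p1): 1 > 0.43, so result = 0.43
  (((((((p2 -> p1) -> p2) -> p1) -> ~p2) -> p1) -> p1) -> p2): 0.43 ≤ 0.47, so result = 1
  Gödel value = 1
Łukasiewicz evaluation:
  (p2 -> p1): min(1, 1 − 0.47 + 0.43) = 0.96
  ((p2 -> p1) -> p2): min(1, 1 − 0.96 + 0.47) = 0.51
  (((p2 -> p1) -> p2) -> p1): min(1, 1 − 0.51 + 0.43) = 0.92
  ~p2: Łukasiewicz ¬ gives 1 − 0.47 = 0.53
  ((((p2 -> p1) -> p2) -> p1) -> ~p2): min(1, 1 − 0.92 + 0.53) = 0.61
  (((((p2 -> p1) -> p2) -> p1) -> ~p2) -> p1): min(1, 1 − 0.61 + 0.43) = 0.82
  ((((((p2 -> p1) -> p2) -> p1) -> ~p2) -> p1) -> p1): min(1, 1 − 0.82 + 0.43) = 0.61
  (((((((p2 -> p1) -> p2) -> p1) -> ~p2) -> p1) -> p1) -> p2): min(1, 1 − 0.61 + 0.47) = 0.86
  Łukasiewicz value = 0.86
Difference: 1 − 0.86 = 0.14

0.14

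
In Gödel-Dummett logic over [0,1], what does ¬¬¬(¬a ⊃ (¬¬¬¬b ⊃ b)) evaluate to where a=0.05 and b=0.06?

¬a: Gödel ¬ of 0.05 = 0 (operand ≠ 0)
¬b: Gödel ¬ of 0.06 = 0 (operand ≠ 0)
¬¬b: Gödel ¬ of 0 = 1 (operand is 0)
¬¬¬b: Gödel ¬ of 1 = 0 (operand ≠ 0)
¬¬¬¬b: Gödel ¬ of 0 = 1 (operand is 0)
(¬¬¬¬b ⊃ b): 1 > 0.06, so result = 0.06
(¬a ⊃ (¬¬¬¬b ⊃ b)): 0 ≤ 0.06, so result = 1
¬(¬a ⊃ (¬¬¬¬b ⊃ b)): Gödel ¬ of 1 = 0 (operand ≠ 0)
¬¬(¬a ⊃ (¬¬¬¬b ⊃ b)): Gödel ¬ of 0 = 1 (operand is 0)
¬¬¬(¬a ⊃ (¬¬¬¬b ⊃ b)): Gödel ¬ of 1 = 0 (operand ≠ 0)

0.00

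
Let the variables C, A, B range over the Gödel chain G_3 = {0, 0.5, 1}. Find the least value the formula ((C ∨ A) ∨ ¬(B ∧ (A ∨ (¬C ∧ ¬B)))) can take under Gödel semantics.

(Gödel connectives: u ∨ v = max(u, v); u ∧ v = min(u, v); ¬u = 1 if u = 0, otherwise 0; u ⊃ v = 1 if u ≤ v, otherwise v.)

0.50

The minimum is attained at C = 0, A = 0.5, B = 0.5:
  (C ∨ A) = max(0, 0.5) = 0.5
  ¬C: Gödel ¬ of 0 = 1 (operand is 0)
  ¬B: Gödel ¬ of 0.5 = 0 (operand ≠ 0)
  (¬C ∧ ¬B) = min(1, 0) = 0
  (A ∨ (¬C ∧ ¬B)) = max(0.5, 0) = 0.5
  (B ∧ (A ∨ (¬C ∧ ¬B))) = min(0.5, 0.5) = 0.5
  ¬(B ∧ (A ∨ (¬C ∧ ¬B))): Gödel ¬ of 0.5 = 0 (operand ≠ 0)
  ((C ∨ A) ∨ ¬(B ∧ (A ∨ (¬C ∧ ¬B)))) = max(0.5, 0) = 0.5
Checking all 27 assignments confirms none give a value below 0.50.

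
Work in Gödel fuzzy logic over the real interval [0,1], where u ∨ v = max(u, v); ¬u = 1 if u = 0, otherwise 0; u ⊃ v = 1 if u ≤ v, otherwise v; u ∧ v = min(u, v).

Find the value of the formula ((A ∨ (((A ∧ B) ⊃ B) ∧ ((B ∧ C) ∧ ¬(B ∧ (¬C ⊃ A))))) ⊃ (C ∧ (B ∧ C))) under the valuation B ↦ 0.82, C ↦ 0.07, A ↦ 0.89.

0.07

(A ∧ B) = min(0.89, 0.82) = 0.82
((A ∧ B) ⊃ B): 0.82 ≤ 0.82, so result = 1
(B ∧ C) = min(0.82, 0.07) = 0.07
¬C: Gödel ¬ of 0.07 = 0 (operand ≠ 0)
(¬C ⊃ A): 0 ≤ 0.89, so result = 1
(B ∧ (¬C ⊃ A)) = min(0.82, 1) = 0.82
¬(B ∧ (¬C ⊃ A)): Gödel ¬ of 0.82 = 0 (operand ≠ 0)
((B ∧ C) ∧ ¬(B ∧ (¬C ⊃ A))) = min(0.07, 0) = 0
(((A ∧ B) ⊃ B) ∧ ((B ∧ C) ∧ ¬(B ∧ (¬C ⊃ A)))) = min(1, 0) = 0
(A ∨ (((A ∧ B) ⊃ B) ∧ ((B ∧ C) ∧ ¬(B ∧ (¬C ⊃ A))))) = max(0.89, 0) = 0.89
(B ∧ C) = min(0.82, 0.07) = 0.07
(C ∧ (B ∧ C)) = min(0.07, 0.07) = 0.07
((A ∨ (((A ∧ B) ⊃ B) ∧ ((B ∧ C) ∧ ¬(B ∧ (¬C ⊃ A))))) ⊃ (C ∧ (B ∧ C))): 0.89 > 0.07, so result = 0.07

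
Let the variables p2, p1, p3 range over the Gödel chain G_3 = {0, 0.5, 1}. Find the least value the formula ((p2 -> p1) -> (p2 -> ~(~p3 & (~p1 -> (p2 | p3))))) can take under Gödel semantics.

The minimum is attained at p2 = 0.5, p1 = 0.5, p3 = 0:
  (p2 -> p1): 0.5 ≤ 0.5, so result = 1
  ~p3: Gödel ¬ of 0 = 1 (operand is 0)
  ~p1: Gödel ¬ of 0.5 = 0 (operand ≠ 0)
  (p2 | p3) = max(0.5, 0) = 0.5
  (~p1 -> (p2 | p3)): 0 ≤ 0.5, so result = 1
  (~p3 & (~p1 -> (p2 | p3))) = min(1, 1) = 1
  ~(~p3 & (~p1 -> (p2 | p3))): Gödel ¬ of 1 = 0 (operand ≠ 0)
  (p2 -> ~(~p3 & (~p1 -> (p2 | p3)))): 0.5 > 0, so result = 0
  ((p2 -> p1) -> (p2 -> ~(~p3 & (~p1 -> (p2 | p3))))): 1 > 0, so result = 0
Checking all 27 assignments confirms none give a value below 0.00.

0.00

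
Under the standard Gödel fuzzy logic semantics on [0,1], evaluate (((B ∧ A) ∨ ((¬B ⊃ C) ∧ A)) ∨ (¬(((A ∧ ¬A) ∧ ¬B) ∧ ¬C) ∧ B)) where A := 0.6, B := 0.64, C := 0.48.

0.64

(B ∧ A) = min(0.64, 0.6) = 0.6
¬B: Gödel ¬ of 0.64 = 0 (operand ≠ 0)
(¬B ⊃ C): 0 ≤ 0.48, so result = 1
((¬B ⊃ C) ∧ A) = min(1, 0.6) = 0.6
((B ∧ A) ∨ ((¬B ⊃ C) ∧ A)) = max(0.6, 0.6) = 0.6
¬A: Gödel ¬ of 0.6 = 0 (operand ≠ 0)
(A ∧ ¬A) = min(0.6, 0) = 0
¬B: Gödel ¬ of 0.64 = 0 (operand ≠ 0)
((A ∧ ¬A) ∧ ¬B) = min(0, 0) = 0
¬C: Gödel ¬ of 0.48 = 0 (operand ≠ 0)
(((A ∧ ¬A) ∧ ¬B) ∧ ¬C) = min(0, 0) = 0
¬(((A ∧ ¬A) ∧ ¬B) ∧ ¬C): Gödel ¬ of 0 = 1 (operand is 0)
(¬(((A ∧ ¬A) ∧ ¬B) ∧ ¬C) ∧ B) = min(1, 0.64) = 0.64
(((B ∧ A) ∨ ((¬B ⊃ C) ∧ A)) ∨ (¬(((A ∧ ¬A) ∧ ¬B) ∧ ¬C) ∧ B)) = max(0.6, 0.64) = 0.64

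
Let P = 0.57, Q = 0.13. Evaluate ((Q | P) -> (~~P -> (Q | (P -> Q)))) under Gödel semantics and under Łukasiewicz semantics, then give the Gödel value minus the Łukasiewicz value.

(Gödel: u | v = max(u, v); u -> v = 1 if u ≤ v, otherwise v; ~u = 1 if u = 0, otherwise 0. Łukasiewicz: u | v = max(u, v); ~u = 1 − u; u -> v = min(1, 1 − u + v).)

Gödel evaluation:
  (Q | P) = max(0.13, 0.57) = 0.57
  ~P: Gödel ¬ of 0.57 = 0 (operand ≠ 0)
  ~~P: Gödel ¬ of 0 = 1 (operand is 0)
  (P -> Q): 0.57 > 0.13, so result = 0.13
  (Q | (P -> Q)) = max(0.13, 0.13) = 0.13
  (~~P -> (Q | (P -> Q))): 1 > 0.13, so result = 0.13
  ((Q | P) -> (~~P -> (Q | (P -> Q)))): 0.57 > 0.13, so result = 0.13
  Gödel value = 0.13
Łukasiewicz evaluation:
  (Q | P) = max(0.13, 0.57) = 0.57
  ~P: Łukasiewicz ¬ gives 1 − 0.57 = 0.43
  ~~P: Łukasiewicz ¬ gives 1 − 0.43 = 0.57
  (P -> Q): min(1, 1 − 0.57 + 0.13) = 0.56
  (Q | (P -> Q)) = max(0.13, 0.56) = 0.56
  (~~P -> (Q | (P -> Q))): min(1, 1 − 0.57 + 0.56) = 0.99
  ((Q | P) -> (~~P -> (Q | (P -> Q)))): min(1, 1 − 0.57 + 0.99) = 1
  Łukasiewicz value = 1
Difference: 0.13 − 1 = -0.87

-0.87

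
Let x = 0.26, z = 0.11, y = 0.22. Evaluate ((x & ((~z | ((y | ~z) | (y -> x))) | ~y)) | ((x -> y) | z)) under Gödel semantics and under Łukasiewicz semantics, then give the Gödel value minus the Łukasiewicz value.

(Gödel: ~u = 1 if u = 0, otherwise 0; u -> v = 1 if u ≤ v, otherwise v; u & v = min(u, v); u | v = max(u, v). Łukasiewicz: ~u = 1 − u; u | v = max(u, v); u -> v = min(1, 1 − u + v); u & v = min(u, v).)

Gödel evaluation:
  ~z: Gödel ¬ of 0.11 = 0 (operand ≠ 0)
  ~z: Gödel ¬ of 0.11 = 0 (operand ≠ 0)
  (y | ~z) = max(0.22, 0) = 0.22
  (y -> x): 0.22 ≤ 0.26, so result = 1
  ((y | ~z) | (y -> x)) = max(0.22, 1) = 1
  (~z | ((y | ~z) | (y -> x))) = max(0, 1) = 1
  ~y: Gödel ¬ of 0.22 = 0 (operand ≠ 0)
  ((~z | ((y | ~z) | (y -> x))) | ~y) = max(1, 0) = 1
  (x & ((~z | ((y | ~z) | (y -> x))) | ~y)) = min(0.26, 1) = 0.26
  (x -> y): 0.26 > 0.22, so result = 0.22
  ((x -> y) | z) = max(0.22, 0.11) = 0.22
  ((x & ((~z | ((y | ~z) | (y -> x))) | ~y)) | ((x -> y) | z)) = max(0.26, 0.22) = 0.26
  Gödel value = 0.26
Łukasiewicz evaluation:
  ~z: Łukasiewicz ¬ gives 1 − 0.11 = 0.89
  ~z: Łukasiewicz ¬ gives 1 − 0.11 = 0.89
  (y | ~z) = max(0.22, 0.89) = 0.89
  (y -> x): min(1, 1 − 0.22 + 0.26) = 1
  ((y | ~z) | (y -> x)) = max(0.89, 1) = 1
  (~z | ((y | ~z) | (y -> x))) = max(0.89, 1) = 1
  ~y: Łukasiewicz ¬ gives 1 − 0.22 = 0.78
  ((~z | ((y | ~z) | (y -> x))) | ~y) = max(1, 0.78) = 1
  (x & ((~z | ((y | ~z) | (y -> x))) | ~y)) = min(0.26, 1) = 0.26
  (x -> y): min(1, 1 − 0.26 + 0.22) = 0.96
  ((x -> y) | z) = max(0.96, 0.11) = 0.96
  ((x & ((~z | ((y | ~z) | (y -> x))) | ~y)) | ((x -> y) | z)) = max(0.26, 0.96) = 0.96
  Łukasiewicz value = 0.96
Difference: 0.26 − 0.96 = -0.70

-0.70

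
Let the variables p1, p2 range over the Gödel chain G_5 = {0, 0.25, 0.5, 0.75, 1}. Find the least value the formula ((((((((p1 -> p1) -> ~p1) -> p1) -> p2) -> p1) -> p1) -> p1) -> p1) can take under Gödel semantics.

0.25

The minimum is attained at p1 = 0.25, p2 = 0:
  (p1 -> p1): 0.25 ≤ 0.25, so result = 1
  ~p1: Gödel ¬ of 0.25 = 0 (operand ≠ 0)
  ((p1 -> p1) -> ~p1): 1 > 0, so result = 0
  (((p1 -> p1) -> ~p1) -> p1): 0 ≤ 0.25, so result = 1
  ((((p1 -> p1) -> ~p1) -> p1) -> p2): 1 > 0, so result = 0
  (((((p1 -> p1) -> ~p1) -> p1) -> p2) -> p1): 0 ≤ 0.25, so result = 1
  ((((((p1 -> p1) -> ~p1) -> p1) -> p2) -> p1) -> p1): 1 > 0.25, so result = 0.25
  (((((((p1 -> p1) -> ~p1) -> p1) -> p2) -> p1) -> p1) -> p1): 0.25 ≤ 0.25, so result = 1
  ((((((((p1 -> p1) -> ~p1) -> p1) -> p2) -> p1) -> p1) -> p1) -> p1): 1 > 0.25, so result = 0.25
Checking all 25 assignments confirms none give a value below 0.25.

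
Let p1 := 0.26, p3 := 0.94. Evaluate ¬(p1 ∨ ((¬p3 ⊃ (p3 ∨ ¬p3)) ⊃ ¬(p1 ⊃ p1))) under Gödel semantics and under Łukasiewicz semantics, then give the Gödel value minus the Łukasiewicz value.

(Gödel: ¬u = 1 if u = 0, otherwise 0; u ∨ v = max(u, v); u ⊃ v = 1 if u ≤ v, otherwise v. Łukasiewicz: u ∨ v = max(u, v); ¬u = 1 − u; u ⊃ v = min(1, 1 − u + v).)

-0.74

Gödel evaluation:
  ¬p3: Gödel ¬ of 0.94 = 0 (operand ≠ 0)
  ¬p3: Gödel ¬ of 0.94 = 0 (operand ≠ 0)
  (p3 ∨ ¬p3) = max(0.94, 0) = 0.94
  (¬p3 ⊃ (p3 ∨ ¬p3)): 0 ≤ 0.94, so result = 1
  (p1 ⊃ p1): 0.26 ≤ 0.26, so result = 1
  ¬(p1 ⊃ p1): Gödel ¬ of 1 = 0 (operand ≠ 0)
  ((¬p3 ⊃ (p3 ∨ ¬p3)) ⊃ ¬(p1 ⊃ p1)): 1 > 0, so result = 0
  (p1 ∨ ((¬p3 ⊃ (p3 ∨ ¬p3)) ⊃ ¬(p1 ⊃ p1))) = max(0.26, 0) = 0.26
  ¬(p1 ∨ ((¬p3 ⊃ (p3 ∨ ¬p3)) ⊃ ¬(p1 ⊃ p1))): Gödel ¬ of 0.26 = 0 (operand ≠ 0)
  Gödel value = 0
Łukasiewicz evaluation:
  ¬p3: Łukasiewicz ¬ gives 1 − 0.94 = 0.06
  ¬p3: Łukasiewicz ¬ gives 1 − 0.94 = 0.06
  (p3 ∨ ¬p3) = max(0.94, 0.06) = 0.94
  (¬p3 ⊃ (p3 ∨ ¬p3)): min(1, 1 − 0.06 + 0.94) = 1
  (p1 ⊃ p1): min(1, 1 − 0.26 + 0.26) = 1
  ¬(p1 ⊃ p1): Łukasiewicz ¬ gives 1 − 1 = 0
  ((¬p3 ⊃ (p3 ∨ ¬p3)) ⊃ ¬(p1 ⊃ p1)): min(1, 1 − 1 + 0) = 0
  (p1 ∨ ((¬p3 ⊃ (p3 ∨ ¬p3)) ⊃ ¬(p1 ⊃ p1))) = max(0.26, 0) = 0.26
  ¬(p1 ∨ ((¬p3 ⊃ (p3 ∨ ¬p3)) ⊃ ¬(p1 ⊃ p1))): Łukasiewicz ¬ gives 1 − 0.26 = 0.74
  Łukasiewicz value = 0.74
Difference: 0 − 0.74 = -0.74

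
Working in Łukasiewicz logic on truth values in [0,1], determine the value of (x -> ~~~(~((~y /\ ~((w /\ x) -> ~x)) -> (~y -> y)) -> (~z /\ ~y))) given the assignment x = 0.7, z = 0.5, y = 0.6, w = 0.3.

~y: Łukasiewicz ¬ gives 1 − 0.6 = 0.4
(w /\ x) = min(0.3, 0.7) = 0.3
~x: Łukasiewicz ¬ gives 1 − 0.7 = 0.3
((w /\ x) -> ~x): min(1, 1 − 0.3 + 0.3) = 1
~((w /\ x) -> ~x): Łukasiewicz ¬ gives 1 − 1 = 0
(~y /\ ~((w /\ x) -> ~x)) = min(0.4, 0) = 0
~y: Łukasiewicz ¬ gives 1 − 0.6 = 0.4
(~y -> y): min(1, 1 − 0.4 + 0.6) = 1
((~y /\ ~((w /\ x) -> ~x)) -> (~y -> y)): min(1, 1 − 0 + 1) = 1
~((~y /\ ~((w /\ x) -> ~x)) -> (~y -> y)): Łukasiewicz ¬ gives 1 − 1 = 0
~z: Łukasiewicz ¬ gives 1 − 0.5 = 0.5
~y: Łukasiewicz ¬ gives 1 − 0.6 = 0.4
(~z /\ ~y) = min(0.5, 0.4) = 0.4
(~((~y /\ ~((w /\ x) -> ~x)) -> (~y -> y)) -> (~z /\ ~y)): min(1, 1 − 0 + 0.4) = 1
~(~((~y /\ ~((w /\ x) -> ~x)) -> (~y -> y)) -> (~z /\ ~y)): Łukasiewicz ¬ gives 1 − 1 = 0
~~(~((~y /\ ~((w /\ x) -> ~x)) -> (~y -> y)) -> (~z /\ ~y)): Łukasiewicz ¬ gives 1 − 0 = 1
~~~(~((~y /\ ~((w /\ x) -> ~x)) -> (~y -> y)) -> (~z /\ ~y)): Łukasiewicz ¬ gives 1 − 1 = 0
(x -> ~~~(~((~y /\ ~((w /\ x) -> ~x)) -> (~y -> y)) -> (~z /\ ~y))): min(1, 1 − 0.7 + 0) = 0.3

0.30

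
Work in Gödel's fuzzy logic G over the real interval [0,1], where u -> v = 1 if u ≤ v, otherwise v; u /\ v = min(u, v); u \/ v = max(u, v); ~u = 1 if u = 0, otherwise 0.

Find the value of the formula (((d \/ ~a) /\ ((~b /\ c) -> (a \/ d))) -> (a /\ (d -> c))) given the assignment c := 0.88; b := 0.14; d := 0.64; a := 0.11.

0.11

~a: Gödel ¬ of 0.11 = 0 (operand ≠ 0)
(d \/ ~a) = max(0.64, 0) = 0.64
~b: Gödel ¬ of 0.14 = 0 (operand ≠ 0)
(~b /\ c) = min(0, 0.88) = 0
(a \/ d) = max(0.11, 0.64) = 0.64
((~b /\ c) -> (a \/ d)): 0 ≤ 0.64, so result = 1
((d \/ ~a) /\ ((~b /\ c) -> (a \/ d))) = min(0.64, 1) = 0.64
(d -> c): 0.64 ≤ 0.88, so result = 1
(a /\ (d -> c)) = min(0.11, 1) = 0.11
(((d \/ ~a) /\ ((~b /\ c) -> (a \/ d))) -> (a /\ (d -> c))): 0.64 > 0.11, so result = 0.11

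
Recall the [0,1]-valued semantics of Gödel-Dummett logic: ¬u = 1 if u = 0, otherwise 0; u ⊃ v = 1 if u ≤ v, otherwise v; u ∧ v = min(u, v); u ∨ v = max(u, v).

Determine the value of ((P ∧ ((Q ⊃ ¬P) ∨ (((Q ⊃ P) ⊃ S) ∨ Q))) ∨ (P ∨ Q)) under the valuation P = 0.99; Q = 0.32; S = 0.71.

0.99

¬P: Gödel ¬ of 0.99 = 0 (operand ≠ 0)
(Q ⊃ ¬P): 0.32 > 0, so result = 0
(Q ⊃ P): 0.32 ≤ 0.99, so result = 1
((Q ⊃ P) ⊃ S): 1 > 0.71, so result = 0.71
(((Q ⊃ P) ⊃ S) ∨ Q) = max(0.71, 0.32) = 0.71
((Q ⊃ ¬P) ∨ (((Q ⊃ P) ⊃ S) ∨ Q)) = max(0, 0.71) = 0.71
(P ∧ ((Q ⊃ ¬P) ∨ (((Q ⊃ P) ⊃ S) ∨ Q))) = min(0.99, 0.71) = 0.71
(P ∨ Q) = max(0.99, 0.32) = 0.99
((P ∧ ((Q ⊃ ¬P) ∨ (((Q ⊃ P) ⊃ S) ∨ Q))) ∨ (P ∨ Q)) = max(0.71, 0.99) = 0.99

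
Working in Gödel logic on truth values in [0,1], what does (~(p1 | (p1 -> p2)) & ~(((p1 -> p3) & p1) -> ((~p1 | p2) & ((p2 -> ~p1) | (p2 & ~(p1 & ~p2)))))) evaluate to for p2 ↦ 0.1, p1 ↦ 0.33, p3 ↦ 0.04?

0.00

(p1 -> p2): 0.33 > 0.1, so result = 0.1
(p1 | (p1 -> p2)) = max(0.33, 0.1) = 0.33
~(p1 | (p1 -> p2)): Gödel ¬ of 0.33 = 0 (operand ≠ 0)
(p1 -> p3): 0.33 > 0.04, so result = 0.04
((p1 -> p3) & p1) = min(0.04, 0.33) = 0.04
~p1: Gödel ¬ of 0.33 = 0 (operand ≠ 0)
(~p1 | p2) = max(0, 0.1) = 0.1
~p1: Gödel ¬ of 0.33 = 0 (operand ≠ 0)
(p2 -> ~p1): 0.1 > 0, so result = 0
~p2: Gödel ¬ of 0.1 = 0 (operand ≠ 0)
(p1 & ~p2) = min(0.33, 0) = 0
~(p1 & ~p2): Gödel ¬ of 0 = 1 (operand is 0)
(p2 & ~(p1 & ~p2)) = min(0.1, 1) = 0.1
((p2 -> ~p1) | (p2 & ~(p1 & ~p2))) = max(0, 0.1) = 0.1
((~p1 | p2) & ((p2 -> ~p1) | (p2 & ~(p1 & ~p2)))) = min(0.1, 0.1) = 0.1
(((p1 -> p3) & p1) -> ((~p1 | p2) & ((p2 -> ~p1) | (p2 & ~(p1 & ~p2))))): 0.04 ≤ 0.1, so result = 1
~(((p1 -> p3) & p1) -> ((~p1 | p2) & ((p2 -> ~p1) | (p2 & ~(p1 & ~p2))))): Gödel ¬ of 1 = 0 (operand ≠ 0)
(~(p1 | (p1 -> p2)) & ~(((p1 -> p3) & p1) -> ((~p1 | p2) & ((p2 -> ~p1) | (p2 & ~(p1 & ~p2)))))) = min(0, 0) = 0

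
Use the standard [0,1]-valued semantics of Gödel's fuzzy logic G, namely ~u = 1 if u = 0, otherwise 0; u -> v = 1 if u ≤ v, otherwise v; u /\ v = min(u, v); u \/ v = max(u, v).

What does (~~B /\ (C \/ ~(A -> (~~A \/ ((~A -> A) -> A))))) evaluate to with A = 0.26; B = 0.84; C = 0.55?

0.55

~B: Gödel ¬ of 0.84 = 0 (operand ≠ 0)
~~B: Gödel ¬ of 0 = 1 (operand is 0)
~A: Gödel ¬ of 0.26 = 0 (operand ≠ 0)
~~A: Gödel ¬ of 0 = 1 (operand is 0)
~A: Gödel ¬ of 0.26 = 0 (operand ≠ 0)
(~A -> A): 0 ≤ 0.26, so result = 1
((~A -> A) -> A): 1 > 0.26, so result = 0.26
(~~A \/ ((~A -> A) -> A)) = max(1, 0.26) = 1
(A -> (~~A \/ ((~A -> A) -> A))): 0.26 ≤ 1, so result = 1
~(A -> (~~A \/ ((~A -> A) -> A))): Gödel ¬ of 1 = 0 (operand ≠ 0)
(C \/ ~(A -> (~~A \/ ((~A -> A) -> A)))) = max(0.55, 0) = 0.55
(~~B /\ (C \/ ~(A -> (~~A \/ ((~A -> A) -> A))))) = min(1, 0.55) = 0.55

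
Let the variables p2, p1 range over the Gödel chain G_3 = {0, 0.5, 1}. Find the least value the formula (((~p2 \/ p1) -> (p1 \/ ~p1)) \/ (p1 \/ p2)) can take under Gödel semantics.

0.50

The minimum is attained at p2 = 0, p1 = 0.5:
  ~p2: Gödel ¬ of 0 = 1 (operand is 0)
  (~p2 \/ p1) = max(1, 0.5) = 1
  ~p1: Gödel ¬ of 0.5 = 0 (operand ≠ 0)
  (p1 \/ ~p1) = max(0.5, 0) = 0.5
  ((~p2 \/ p1) -> (p1 \/ ~p1)): 1 > 0.5, so result = 0.5
  (p1 \/ p2) = max(0.5, 0) = 0.5
  (((~p2 \/ p1) -> (p1 \/ ~p1)) \/ (p1 \/ p2)) = max(0.5, 0.5) = 0.5
Checking all 9 assignments confirms none give a value below 0.50.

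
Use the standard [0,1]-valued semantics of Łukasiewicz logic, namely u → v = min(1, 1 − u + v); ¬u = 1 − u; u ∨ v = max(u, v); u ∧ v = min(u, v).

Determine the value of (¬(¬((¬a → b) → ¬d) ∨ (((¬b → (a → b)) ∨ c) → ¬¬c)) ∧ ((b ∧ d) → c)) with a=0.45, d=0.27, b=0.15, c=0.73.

0.12

¬a: Łukasiewicz ¬ gives 1 − 0.45 = 0.55
(¬a → b): min(1, 1 − 0.55 + 0.15) = 0.6
¬d: Łukasiewicz ¬ gives 1 − 0.27 = 0.73
((¬a → b) → ¬d): min(1, 1 − 0.6 + 0.73) = 1
¬((¬a → b) → ¬d): Łukasiewicz ¬ gives 1 − 1 = 0
¬b: Łukasiewicz ¬ gives 1 − 0.15 = 0.85
(a → b): min(1, 1 − 0.45 + 0.15) = 0.7
(¬b → (a → b)): min(1, 1 − 0.85 + 0.7) = 0.85
((¬b → (a → b)) ∨ c) = max(0.85, 0.73) = 0.85
¬c: Łukasiewicz ¬ gives 1 − 0.73 = 0.27
¬¬c: Łukasiewicz ¬ gives 1 − 0.27 = 0.73
(((¬b → (a → b)) ∨ c) → ¬¬c): min(1, 1 − 0.85 + 0.73) = 0.88
(¬((¬a → b) → ¬d) ∨ (((¬b → (a → b)) ∨ c) → ¬¬c)) = max(0, 0.88) = 0.88
¬(¬((¬a → b) → ¬d) ∨ (((¬b → (a → b)) ∨ c) → ¬¬c)): Łukasiewicz ¬ gives 1 − 0.88 = 0.12
(b ∧ d) = min(0.15, 0.27) = 0.15
((b ∧ d) → c): min(1, 1 − 0.15 + 0.73) = 1
(¬(¬((¬a → b) → ¬d) ∨ (((¬b → (a → b)) ∨ c) → ¬¬c)) ∧ ((b ∧ d) → c)) = min(0.12, 1) = 0.12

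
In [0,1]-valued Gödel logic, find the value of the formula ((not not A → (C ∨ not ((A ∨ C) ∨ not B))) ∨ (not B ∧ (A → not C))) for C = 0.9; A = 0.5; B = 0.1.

0.90

not A: Gödel ¬ of 0.5 = 0 (operand ≠ 0)
not not A: Gödel ¬ of 0 = 1 (operand is 0)
(A ∨ C) = max(0.5, 0.9) = 0.9
not B: Gödel ¬ of 0.1 = 0 (operand ≠ 0)
((A ∨ C) ∨ not B) = max(0.9, 0) = 0.9
not ((A ∨ C) ∨ not B): Gödel ¬ of 0.9 = 0 (operand ≠ 0)
(C ∨ not ((A ∨ C) ∨ not B)) = max(0.9, 0) = 0.9
(not not A → (C ∨ not ((A ∨ C) ∨ not B))): 1 > 0.9, so result = 0.9
not B: Gödel ¬ of 0.1 = 0 (operand ≠ 0)
not C: Gödel ¬ of 0.9 = 0 (operand ≠ 0)
(A → not C): 0.5 > 0, so result = 0
(not B ∧ (A → not C)) = min(0, 0) = 0
((not not A → (C ∨ not ((A ∨ C) ∨ not B))) ∨ (not B ∧ (A → not C))) = max(0.9, 0) = 0.9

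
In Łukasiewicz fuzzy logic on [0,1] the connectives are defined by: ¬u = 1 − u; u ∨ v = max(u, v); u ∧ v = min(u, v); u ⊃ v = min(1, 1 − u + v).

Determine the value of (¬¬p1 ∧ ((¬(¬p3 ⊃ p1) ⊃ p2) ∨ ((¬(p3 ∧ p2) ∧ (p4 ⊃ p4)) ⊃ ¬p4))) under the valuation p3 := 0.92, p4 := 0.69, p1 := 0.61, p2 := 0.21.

0.61

¬p1: Łukasiewicz ¬ gives 1 − 0.61 = 0.39
¬¬p1: Łukasiewicz ¬ gives 1 − 0.39 = 0.61
¬p3: Łukasiewicz ¬ gives 1 − 0.92 = 0.08
(¬p3 ⊃ p1): min(1, 1 − 0.08 + 0.61) = 1
¬(¬p3 ⊃ p1): Łukasiewicz ¬ gives 1 − 1 = 0
(¬(¬p3 ⊃ p1) ⊃ p2): min(1, 1 − 0 + 0.21) = 1
(p3 ∧ p2) = min(0.92, 0.21) = 0.21
¬(p3 ∧ p2): Łukasiewicz ¬ gives 1 − 0.21 = 0.79
(p4 ⊃ p4): min(1, 1 − 0.69 + 0.69) = 1
(¬(p3 ∧ p2) ∧ (p4 ⊃ p4)) = min(0.79, 1) = 0.79
¬p4: Łukasiewicz ¬ gives 1 − 0.69 = 0.31
((¬(p3 ∧ p2) ∧ (p4 ⊃ p4)) ⊃ ¬p4): min(1, 1 − 0.79 + 0.31) = 0.52
((¬(¬p3 ⊃ p1) ⊃ p2) ∨ ((¬(p3 ∧ p2) ∧ (p4 ⊃ p4)) ⊃ ¬p4)) = max(1, 0.52) = 1
(¬¬p1 ∧ ((¬(¬p3 ⊃ p1) ⊃ p2) ∨ ((¬(p3 ∧ p2) ∧ (p4 ⊃ p4)) ⊃ ¬p4))) = min(0.61, 1) = 0.61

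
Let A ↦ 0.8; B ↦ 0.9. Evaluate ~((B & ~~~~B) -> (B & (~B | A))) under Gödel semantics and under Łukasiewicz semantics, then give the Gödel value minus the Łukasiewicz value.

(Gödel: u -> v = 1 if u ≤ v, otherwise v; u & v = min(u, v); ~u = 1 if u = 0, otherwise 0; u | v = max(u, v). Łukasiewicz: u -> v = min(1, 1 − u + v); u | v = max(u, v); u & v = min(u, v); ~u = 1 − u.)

-0.10

Gödel evaluation:
  ~B: Gödel ¬ of 0.9 = 0 (operand ≠ 0)
  ~~B: Gödel ¬ of 0 = 1 (operand is 0)
  ~~~B: Gödel ¬ of 1 = 0 (operand ≠ 0)
  ~~~~B: Gödel ¬ of 0 = 1 (operand is 0)
  (B & ~~~~B) = min(0.9, 1) = 0.9
  ~B: Gödel ¬ of 0.9 = 0 (operand ≠ 0)
  (~B | A) = max(0, 0.8) = 0.8
  (B & (~B | A)) = min(0.9, 0.8) = 0.8
  ((B & ~~~~B) -> (B & (~B | A))): 0.9 > 0.8, so result = 0.8
  ~((B & ~~~~B) -> (B & (~B | A))): Gödel ¬ of 0.8 = 0 (operand ≠ 0)
  Gödel value = 0
Łukasiewicz evaluation:
  ~B: Łukasiewicz ¬ gives 1 − 0.9 = 0.1
  ~~B: Łukasiewicz ¬ gives 1 − 0.1 = 0.9
  ~~~B: Łukasiewicz ¬ gives 1 − 0.9 = 0.1
  ~~~~B: Łukasiewicz ¬ gives 1 − 0.1 = 0.9
  (B & ~~~~B) = min(0.9, 0.9) = 0.9
  ~B: Łukasiewicz ¬ gives 1 − 0.9 = 0.1
  (~B | A) = max(0.1, 0.8) = 0.8
  (B & (~B | A)) = min(0.9, 0.8) = 0.8
  ((B & ~~~~B) -> (B & (~B | A))): min(1, 1 − 0.9 + 0.8) = 0.9
  ~((B & ~~~~B) -> (B & (~B | A))): Łukasiewicz ¬ gives 1 − 0.9 = 0.1
  Łukasiewicz value = 0.1
Difference: 0 − 0.1 = -0.10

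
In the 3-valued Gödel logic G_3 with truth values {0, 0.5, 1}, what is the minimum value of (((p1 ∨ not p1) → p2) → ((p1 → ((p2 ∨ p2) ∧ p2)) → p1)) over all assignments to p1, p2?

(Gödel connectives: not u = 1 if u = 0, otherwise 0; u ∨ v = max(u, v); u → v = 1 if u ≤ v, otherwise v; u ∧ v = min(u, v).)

The minimum is attained at p1 = 0, p2 = 0.5:
  not p1: Gödel ¬ of 0 = 1 (operand is 0)
  (p1 ∨ not p1) = max(0, 1) = 1
  ((p1 ∨ not p1) → p2): 1 > 0.5, so result = 0.5
  (p2 ∨ p2) = max(0.5, 0.5) = 0.5
  ((p2 ∨ p2) ∧ p2) = min(0.5, 0.5) = 0.5
  (p1 → ((p2 ∨ p2) ∧ p2)): 0 ≤ 0.5, so result = 1
  ((p1 → ((p2 ∨ p2) ∧ p2)) → p1): 1 > 0, so result = 0
  (((p1 ∨ not p1) → p2) → ((p1 → ((p2 ∨ p2) ∧ p2)) → p1)): 0.5 > 0, so result = 0
Checking all 9 assignments confirms none give a value below 0.00.

0.00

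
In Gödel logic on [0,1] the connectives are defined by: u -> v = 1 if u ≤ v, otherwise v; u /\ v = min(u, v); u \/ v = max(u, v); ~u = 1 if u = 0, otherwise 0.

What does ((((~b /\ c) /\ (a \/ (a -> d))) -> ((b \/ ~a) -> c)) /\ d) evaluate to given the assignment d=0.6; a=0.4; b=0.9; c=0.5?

~b: Gödel ¬ of 0.9 = 0 (operand ≠ 0)
(~b /\ c) = min(0, 0.5) = 0
(a -> d): 0.4 ≤ 0.6, so result = 1
(a \/ (a -> d)) = max(0.4, 1) = 1
((~b /\ c) /\ (a \/ (a -> d))) = min(0, 1) = 0
~a: Gödel ¬ of 0.4 = 0 (operand ≠ 0)
(b \/ ~a) = max(0.9, 0) = 0.9
((b \/ ~a) -> c): 0.9 > 0.5, so result = 0.5
(((~b /\ c) /\ (a \/ (a -> d))) -> ((b \/ ~a) -> c)): 0 ≤ 0.5, so result = 1
((((~b /\ c) /\ (a \/ (a -> d))) -> ((b \/ ~a) -> c)) /\ d) = min(1, 0.6) = 0.6

0.60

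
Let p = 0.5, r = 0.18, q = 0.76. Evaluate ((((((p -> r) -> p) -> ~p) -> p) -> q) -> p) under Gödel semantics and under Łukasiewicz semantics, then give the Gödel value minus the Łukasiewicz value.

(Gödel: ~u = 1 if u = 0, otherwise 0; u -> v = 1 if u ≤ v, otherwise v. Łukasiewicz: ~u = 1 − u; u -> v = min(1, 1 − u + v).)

-0.06

Gödel evaluation:
  (p -> r): 0.5 > 0.18, so result = 0.18
  ((p -> r) -> p): 0.18 ≤ 0.5, so result = 1
  ~p: Gödel ¬ of 0.5 = 0 (operand ≠ 0)
  (((p -> r) -> p) -> ~p): 1 > 0, so result = 0
  ((((p -> r) -> p) -> ~p) -> p): 0 ≤ 0.5, so result = 1
  (((((p -> r) -> p) -> ~p) -> p) -> q): 1 > 0.76, so result = 0.76
  ((((((p -> r) -> p) -> ~p) -> p) -> q) -> p): 0.76 > 0.5, so result = 0.5
  Gödel value = 0.5
Łukasiewicz evaluation:
  (p -> r): min(1, 1 − 0.5 + 0.18) = 0.68
  ((p -> r) -> p): min(1, 1 − 0.68 + 0.5) = 0.82
  ~p: Łukasiewicz ¬ gives 1 − 0.5 = 0.5
  (((p -> r) -> p) -> ~p): min(1, 1 − 0.82 + 0.5) = 0.68
  ((((p -> r) -> p) -> ~p) -> p): min(1, 1 − 0.68 + 0.5) = 0.82
  (((((p -> r) -> p) -> ~p) -> p) -> q): min(1, 1 − 0.82 + 0.76) = 0.94
  ((((((p -> r) -> p) -> ~p) -> p) -> q) -> p): min(1, 1 − 0.94 + 0.5) = 0.56
  Łukasiewicz value = 0.56
Difference: 0.5 − 0.56 = -0.06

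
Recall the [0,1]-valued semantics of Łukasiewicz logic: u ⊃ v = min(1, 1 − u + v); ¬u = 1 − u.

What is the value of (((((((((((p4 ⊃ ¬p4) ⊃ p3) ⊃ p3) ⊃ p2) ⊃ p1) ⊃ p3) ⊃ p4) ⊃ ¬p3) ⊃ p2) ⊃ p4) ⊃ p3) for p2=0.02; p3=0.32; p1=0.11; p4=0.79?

0.32

¬p4: Łukasiewicz ¬ gives 1 − 0.79 = 0.21
(p4 ⊃ ¬p4): min(1, 1 − 0.79 + 0.21) = 0.42
((p4 ⊃ ¬p4) ⊃ p3): min(1, 1 − 0.42 + 0.32) = 0.9
(((p4 ⊃ ¬p4) ⊃ p3) ⊃ p3): min(1, 1 − 0.9 + 0.32) = 0.42
((((p4 ⊃ ¬p4) ⊃ p3) ⊃ p3) ⊃ p2): min(1, 1 − 0.42 + 0.02) = 0.6
(((((p4 ⊃ ¬p4) ⊃ p3) ⊃ p3) ⊃ p2) ⊃ p1): min(1, 1 − 0.6 + 0.11) = 0.51
((((((p4 ⊃ ¬p4) ⊃ p3) ⊃ p3) ⊃ p2) ⊃ p1) ⊃ p3): min(1, 1 − 0.51 + 0.32) = 0.81
(((((((p4 ⊃ ¬p4) ⊃ p3) ⊃ p3) ⊃ p2) ⊃ p1) ⊃ p3) ⊃ p4): min(1, 1 − 0.81 + 0.79) = 0.98
¬p3: Łukasiewicz ¬ gives 1 − 0.32 = 0.68
((((((((p4 ⊃ ¬p4) ⊃ p3) ⊃ p3) ⊃ p2) ⊃ p1) ⊃ p3) ⊃ p4) ⊃ ¬p3): min(1, 1 − 0.98 + 0.68) = 0.7
(((((((((p4 ⊃ ¬p4) ⊃ p3) ⊃ p3) ⊃ p2) ⊃ p1) ⊃ p3) ⊃ p4) ⊃ ¬p3) ⊃ p2): min(1, 1 − 0.7 + 0.02) = 0.32
((((((((((p4 ⊃ ¬p4) ⊃ p3) ⊃ p3) ⊃ p2) ⊃ p1) ⊃ p3) ⊃ p4) ⊃ ¬p3) ⊃ p2) ⊃ p4): min(1, 1 − 0.32 + 0.79) = 1
(((((((((((p4 ⊃ ¬p4) ⊃ p3) ⊃ p3) ⊃ p2) ⊃ p1) ⊃ p3) ⊃ p4) ⊃ ¬p3) ⊃ p2) ⊃ p4) ⊃ p3): min(1, 1 − 1 + 0.32) = 0.32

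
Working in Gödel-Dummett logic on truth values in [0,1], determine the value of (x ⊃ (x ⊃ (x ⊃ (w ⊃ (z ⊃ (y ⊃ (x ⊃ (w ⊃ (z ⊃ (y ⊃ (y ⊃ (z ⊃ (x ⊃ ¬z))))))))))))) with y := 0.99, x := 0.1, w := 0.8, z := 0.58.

¬z: Gödel ¬ of 0.58 = 0 (operand ≠ 0)
(x ⊃ ¬z): 0.1 > 0, so result = 0
(z ⊃ (x ⊃ ¬z)): 0.58 > 0, so result = 0
(y ⊃ (z ⊃ (x ⊃ ¬z))): 0.99 > 0, so result = 0
(y ⊃ (y ⊃ (z ⊃ (x ⊃ ¬z)))): 0.99 > 0, so result = 0
(z ⊃ (y ⊃ (y ⊃ (z ⊃ (x ⊃ ¬z))))): 0.58 > 0, so result = 0
(w ⊃ (z ⊃ (y ⊃ (y ⊃ (z ⊃ (x ⊃ ¬z)))))): 0.8 > 0, so result = 0
(x ⊃ (w ⊃ (z ⊃ (y ⊃ (y ⊃ (z ⊃ (x ⊃ ¬z))))))): 0.1 > 0, so result = 0
(y ⊃ (x ⊃ (w ⊃ (z ⊃ (y ⊃ (y ⊃ (z ⊃ (x ⊃ ¬z)))))))): 0.99 > 0, so result = 0
(z ⊃ (y ⊃ (x ⊃ (w ⊃ (z ⊃ (y ⊃ (y ⊃ (z ⊃ (x ⊃ ¬z))))))))): 0.58 > 0, so result = 0
(w ⊃ (z ⊃ (y ⊃ (x ⊃ (w ⊃ (z ⊃ (y ⊃ (y ⊃ (z ⊃ (x ⊃ ¬z)))))))))): 0.8 > 0, so result = 0
(x ⊃ (w ⊃ (z ⊃ (y ⊃ (x ⊃ (w ⊃ (z ⊃ (y ⊃ (y ⊃ (z ⊃ (x ⊃ ¬z))))))))))): 0.1 > 0, so result = 0
(x ⊃ (x ⊃ (w ⊃ (z ⊃ (y ⊃ (x ⊃ (w ⊃ (z ⊃ (y ⊃ (y ⊃ (z ⊃ (x ⊃ ¬z)))))))))))): 0.1 > 0, so result = 0
(x ⊃ (x ⊃ (x ⊃ (w ⊃ (z ⊃ (y ⊃ (x ⊃ (w ⊃ (z ⊃ (y ⊃ (y ⊃ (z ⊃ (x ⊃ ¬z))))))))))))): 0.1 > 0, so result = 0

0.00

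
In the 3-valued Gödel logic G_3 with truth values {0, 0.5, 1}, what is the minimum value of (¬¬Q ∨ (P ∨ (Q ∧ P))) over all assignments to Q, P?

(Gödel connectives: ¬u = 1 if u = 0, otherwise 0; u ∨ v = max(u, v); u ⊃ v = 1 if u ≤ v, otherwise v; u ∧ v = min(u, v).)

The minimum is attained at Q = 0, P = 0:
  ¬Q: Gödel ¬ of 0 = 1 (operand is 0)
  ¬¬Q: Gödel ¬ of 1 = 0 (operand ≠ 0)
  (Q ∧ P) = min(0, 0) = 0
  (P ∨ (Q ∧ P)) = max(0, 0) = 0
  (¬¬Q ∨ (P ∨ (Q ∧ P))) = max(0, 0) = 0
Checking all 9 assignments confirms none give a value below 0.00.

0.00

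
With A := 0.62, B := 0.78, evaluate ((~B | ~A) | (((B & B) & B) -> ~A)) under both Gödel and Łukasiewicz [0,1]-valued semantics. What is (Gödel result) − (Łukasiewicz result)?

-0.60

Gödel evaluation:
  ~B: Gödel ¬ of 0.78 = 0 (operand ≠ 0)
  ~A: Gödel ¬ of 0.62 = 0 (operand ≠ 0)
  (~B | ~A) = max(0, 0) = 0
  (B & B) = min(0.78, 0.78) = 0.78
  ((B & B) & B) = min(0.78, 0.78) = 0.78
  ~A: Gödel ¬ of 0.62 = 0 (operand ≠ 0)
  (((B & B) & B) -> ~A): 0.78 > 0, so result = 0
  ((~B | ~A) | (((B & B) & B) -> ~A)) = max(0, 0) = 0
  Gödel value = 0
Łukasiewicz evaluation:
  ~B: Łukasiewicz ¬ gives 1 − 0.78 = 0.22
  ~A: Łukasiewicz ¬ gives 1 − 0.62 = 0.38
  (~B | ~A) = max(0.22, 0.38) = 0.38
  (B & B) = min(0.78, 0.78) = 0.78
  ((B & B) & B) = min(0.78, 0.78) = 0.78
  ~A: Łukasiewicz ¬ gives 1 − 0.62 = 0.38
  (((B & B) & B) -> ~A): min(1, 1 − 0.78 + 0.38) = 0.6
  ((~B | ~A) | (((B & B) & B) -> ~A)) = max(0.38, 0.6) = 0.6
  Łukasiewicz value = 0.6
Difference: 0 − 0.6 = -0.60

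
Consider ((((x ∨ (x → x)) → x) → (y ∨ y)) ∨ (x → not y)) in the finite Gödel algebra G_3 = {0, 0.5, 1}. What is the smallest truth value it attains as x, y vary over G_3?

0.50

The minimum is attained at x = 1, y = 0.5:
  (x → x): 1 ≤ 1, so result = 1
  (x ∨ (x → x)) = max(1, 1) = 1
  ((x ∨ (x → x)) → x): 1 ≤ 1, so result = 1
  (y ∨ y) = max(0.5, 0.5) = 0.5
  (((x ∨ (x → x)) → x) → (y ∨ y)): 1 > 0.5, so result = 0.5
  not y: Gödel ¬ of 0.5 = 0 (operand ≠ 0)
  (x → not y): 1 > 0, so result = 0
  ((((x ∨ (x → x)) → x) → (y ∨ y)) ∨ (x → not y)) = max(0.5, 0) = 0.5
Checking all 9 assignments confirms none give a value below 0.50.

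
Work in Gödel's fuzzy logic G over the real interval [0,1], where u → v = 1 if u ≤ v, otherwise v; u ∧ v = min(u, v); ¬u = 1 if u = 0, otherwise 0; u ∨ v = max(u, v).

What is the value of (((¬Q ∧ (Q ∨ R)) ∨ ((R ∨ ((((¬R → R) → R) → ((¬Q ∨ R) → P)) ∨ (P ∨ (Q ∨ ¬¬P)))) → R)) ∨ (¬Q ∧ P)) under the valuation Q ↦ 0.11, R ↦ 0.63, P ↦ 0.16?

0.63

¬Q: Gödel ¬ of 0.11 = 0 (operand ≠ 0)
(Q ∨ R) = max(0.11, 0.63) = 0.63
(¬Q ∧ (Q ∨ R)) = min(0, 0.63) = 0
¬R: Gödel ¬ of 0.63 = 0 (operand ≠ 0)
(¬R → R): 0 ≤ 0.63, so result = 1
((¬R → R) → R): 1 > 0.63, so result = 0.63
¬Q: Gödel ¬ of 0.11 = 0 (operand ≠ 0)
(¬Q ∨ R) = max(0, 0.63) = 0.63
((¬Q ∨ R) → P): 0.63 > 0.16, so result = 0.16
(((¬R → R) → R) → ((¬Q ∨ R) → P)): 0.63 > 0.16, so result = 0.16
¬P: Gödel ¬ of 0.16 = 0 (operand ≠ 0)
¬¬P: Gödel ¬ of 0 = 1 (operand is 0)
(Q ∨ ¬¬P) = max(0.11, 1) = 1
(P ∨ (Q ∨ ¬¬P)) = max(0.16, 1) = 1
((((¬R → R) → R) → ((¬Q ∨ R) → P)) ∨ (P ∨ (Q ∨ ¬¬P))) = max(0.16, 1) = 1
(R ∨ ((((¬R → R) → R) → ((¬Q ∨ R) → P)) ∨ (P ∨ (Q ∨ ¬¬P)))) = max(0.63, 1) = 1
((R ∨ ((((¬R → R) → R) → ((¬Q ∨ R) → P)) ∨ (P ∨ (Q ∨ ¬¬P)))) → R): 1 > 0.63, so result = 0.63
((¬Q ∧ (Q ∨ R)) ∨ ((R ∨ ((((¬R → R) → R) → ((¬Q ∨ R) → P)) ∨ (P ∨ (Q ∨ ¬¬P)))) → R)) = max(0, 0.63) = 0.63
¬Q: Gödel ¬ of 0.11 = 0 (operand ≠ 0)
(¬Q ∧ P) = min(0, 0.16) = 0
(((¬Q ∧ (Q ∨ R)) ∨ ((R ∨ ((((¬R → R) → R) → ((¬Q ∨ R) → P)) ∨ (P ∨ (Q ∨ ¬¬P)))) → R)) ∨ (¬Q ∧ P)) = max(0.63, 0) = 0.63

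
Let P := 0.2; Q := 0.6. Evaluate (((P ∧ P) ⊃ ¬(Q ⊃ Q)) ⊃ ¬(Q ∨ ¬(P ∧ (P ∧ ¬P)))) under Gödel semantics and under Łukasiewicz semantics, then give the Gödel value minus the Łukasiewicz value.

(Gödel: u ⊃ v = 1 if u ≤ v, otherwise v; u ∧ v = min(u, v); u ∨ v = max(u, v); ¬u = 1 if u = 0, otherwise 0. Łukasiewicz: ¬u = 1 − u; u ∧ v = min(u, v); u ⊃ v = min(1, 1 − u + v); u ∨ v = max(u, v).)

0.60

Gödel evaluation:
  (P ∧ P) = min(0.2, 0.2) = 0.2
  (Q ⊃ Q): 0.6 ≤ 0.6, so result = 1
  ¬(Q ⊃ Q): Gödel ¬ of 1 = 0 (operand ≠ 0)
  ((P ∧ P) ⊃ ¬(Q ⊃ Q)): 0.2 > 0, so result = 0
  ¬P: Gödel ¬ of 0.2 = 0 (operand ≠ 0)
  (P ∧ ¬P) = min(0.2, 0) = 0
  (P ∧ (P ∧ ¬P)) = min(0.2, 0) = 0
  ¬(P ∧ (P ∧ ¬P)): Gödel ¬ of 0 = 1 (operand is 0)
  (Q ∨ ¬(P ∧ (P ∧ ¬P))) = max(0.6, 1) = 1
  ¬(Q ∨ ¬(P ∧ (P ∧ ¬P))): Gödel ¬ of 1 = 0 (operand ≠ 0)
  (((P ∧ P) ⊃ ¬(Q ⊃ Q)) ⊃ ¬(Q ∨ ¬(P ∧ (P ∧ ¬P)))): 0 ≤ 0, so result = 1
  Gödel value = 1
Łukasiewicz evaluation:
  (P ∧ P) = min(0.2, 0.2) = 0.2
  (Q ⊃ Q): min(1, 1 − 0.6 + 0.6) = 1
  ¬(Q ⊃ Q): Łukasiewicz ¬ gives 1 − 1 = 0
  ((P ∧ P) ⊃ ¬(Q ⊃ Q)): min(1, 1 − 0.2 + 0) = 0.8
  ¬P: Łukasiewicz ¬ gives 1 − 0.2 = 0.8
  (P ∧ ¬P) = min(0.2, 0.8) = 0.2
  (P ∧ (P ∧ ¬P)) = min(0.2, 0.2) = 0.2
  ¬(P ∧ (P ∧ ¬P)): Łukasiewicz ¬ gives 1 − 0.2 = 0.8
  (Q ∨ ¬(P ∧ (P ∧ ¬P))) = max(0.6, 0.8) = 0.8
  ¬(Q ∨ ¬(P ∧ (P ∧ ¬P))): Łukasiewicz ¬ gives 1 − 0.8 = 0.2
  (((P ∧ P) ⊃ ¬(Q ⊃ Q)) ⊃ ¬(Q ∨ ¬(P ∧ (P ∧ ¬P)))): min(1, 1 − 0.8 + 0.2) = 0.4
  Łukasiewicz value = 0.4
Difference: 1 − 0.4 = 0.60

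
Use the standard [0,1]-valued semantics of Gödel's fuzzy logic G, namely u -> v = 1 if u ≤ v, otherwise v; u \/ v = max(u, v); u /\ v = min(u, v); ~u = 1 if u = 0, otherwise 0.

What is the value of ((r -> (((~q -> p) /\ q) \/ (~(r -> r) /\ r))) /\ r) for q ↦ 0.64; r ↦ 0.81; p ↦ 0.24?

~q: Gödel ¬ of 0.64 = 0 (operand ≠ 0)
(~q -> p): 0 ≤ 0.24, so result = 1
((~q -> p) /\ q) = min(1, 0.64) = 0.64
(r -> r): 0.81 ≤ 0.81, so result = 1
~(r -> r): Gödel ¬ of 1 = 0 (operand ≠ 0)
(~(r -> r) /\ r) = min(0, 0.81) = 0
(((~q -> p) /\ q) \/ (~(r -> r) /\ r)) = max(0.64, 0) = 0.64
(r -> (((~q -> p) /\ q) \/ (~(r -> r) /\ r))): 0.81 > 0.64, so result = 0.64
((r -> (((~q -> p) /\ q) \/ (~(r -> r) /\ r))) /\ r) = min(0.64, 0.81) = 0.64

0.64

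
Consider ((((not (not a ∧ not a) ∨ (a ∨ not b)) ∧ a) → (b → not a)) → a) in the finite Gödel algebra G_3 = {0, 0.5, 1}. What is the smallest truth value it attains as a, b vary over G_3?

0.00

The minimum is attained at a = 0, b = 0:
  not a: Gödel ¬ of 0 = 1 (operand is 0)
  not a: Gödel ¬ of 0 = 1 (operand is 0)
  (not a ∧ not a) = min(1, 1) = 1
  not (not a ∧ not a): Gödel ¬ of 1 = 0 (operand ≠ 0)
  not b: Gödel ¬ of 0 = 1 (operand is 0)
  (a ∨ not b) = max(0, 1) = 1
  (not (not a ∧ not a) ∨ (a ∨ not b)) = max(0, 1) = 1
  ((not (not a ∧ not a) ∨ (a ∨ not b)) ∧ a) = min(1, 0) = 0
  not a: Gödel ¬ of 0 = 1 (operand is 0)
  (b → not a): 0 ≤ 1, so result = 1
  (((not (not a ∧ not a) ∨ (a ∨ not b)) ∧ a) → (b → not a)): 0 ≤ 1, so result = 1
  ((((not (not a ∧ not a) ∨ (a ∨ not b)) ∧ a) → (b → not a)) → a): 1 > 0, so result = 0
Checking all 9 assignments confirms none give a value below 0.00.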